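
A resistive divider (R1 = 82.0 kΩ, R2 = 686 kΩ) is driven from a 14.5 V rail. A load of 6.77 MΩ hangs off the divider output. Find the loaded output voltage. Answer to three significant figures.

V_out ≈ 12.8 V

The load sits in parallel with R2: R2‖R_L = (686 × 6770) / (686 + 6770) = 622.9 kΩ.
V_out = 14.5 × 622.9 / (82.0 + 622.9) = 14.5 × 622.9/704.9 = 12.8 V.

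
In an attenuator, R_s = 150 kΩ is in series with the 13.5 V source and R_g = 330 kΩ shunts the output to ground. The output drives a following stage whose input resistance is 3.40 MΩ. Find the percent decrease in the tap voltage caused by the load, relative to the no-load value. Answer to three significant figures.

The divider's output (Thévenin) resistance is R_s‖R_g = 103.1 kΩ.
Fractional drop under load = R_th/(R_th + R_L) = 103.1 / (103.1 + 3400) = 0.02944.
So the output falls by 2.94 %.

2.94 %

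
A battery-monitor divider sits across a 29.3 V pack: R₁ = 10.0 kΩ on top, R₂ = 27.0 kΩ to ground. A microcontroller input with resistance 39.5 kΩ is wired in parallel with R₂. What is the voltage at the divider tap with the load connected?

The load sits in parallel with R₂: R₂‖R_L = (27.0 × 39.5) / (27.0 + 39.5) = 16.04 kΩ.
V_out = 29.3 × 16.04 / (10.0 + 16.04) = 29.3 × 16.04/26.04 = 18.0 V.
(Unloaded it would have been 21.4 V.)

V_out ≈ 18.0 V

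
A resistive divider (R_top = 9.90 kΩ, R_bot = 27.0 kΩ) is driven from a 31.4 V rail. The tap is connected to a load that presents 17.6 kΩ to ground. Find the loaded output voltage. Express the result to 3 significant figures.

The load sits in parallel with R_bot: R_bot‖R_L = (27.0 × 17.6) / (27.0 + 17.6) = 10.65 kΩ.
V_out = 31.4 × 10.65 / (9.90 + 10.65) = 31.4 × 10.65/20.55 = 16.3 V.
(Unloaded it would have been 23.0 V.)

V_out ≈ 16.3 V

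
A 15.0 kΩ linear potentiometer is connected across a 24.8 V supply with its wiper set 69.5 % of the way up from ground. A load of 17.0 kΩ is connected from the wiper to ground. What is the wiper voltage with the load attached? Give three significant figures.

V ≈ 14.5 V

The wiper splits the pot into (1−α)R = 4.575 kΩ above and αR = 10.43 kΩ below.
Lower section ‖ load = 6.462 kΩ.
V_wiper = 24.8 × 6.462/(4.575 + 6.462) = 14.5 V.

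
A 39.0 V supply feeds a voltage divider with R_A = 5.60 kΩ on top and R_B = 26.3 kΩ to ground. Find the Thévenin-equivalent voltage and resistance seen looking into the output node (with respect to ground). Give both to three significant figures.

V_th is the open-circuit tap voltage: 39.0 × 26.3/(5.60 + 26.3) = 32.2 V.
With the supply zeroed, R_A and R_B appear in parallel from the tap: R_th = R_A‖R_B = (5.60 × 26.3)/31.90 = 4.62 kΩ.

V_th = 32.2 V, R_th = 4.62 kΩ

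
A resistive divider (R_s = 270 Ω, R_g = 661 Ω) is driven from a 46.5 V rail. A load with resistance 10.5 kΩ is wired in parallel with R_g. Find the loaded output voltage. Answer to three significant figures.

The load sits in parallel with R_g: R_g‖R_L = (661 × 10500) / (661 + 10500) = 621.9 Ω.
V_out = 46.5 × 621.9 / (270 + 621.9) = 46.5 × 621.9/891.9 = 32.4 V.
(Unloaded it would have been 33.0 V.)

V_out ≈ 32.4 V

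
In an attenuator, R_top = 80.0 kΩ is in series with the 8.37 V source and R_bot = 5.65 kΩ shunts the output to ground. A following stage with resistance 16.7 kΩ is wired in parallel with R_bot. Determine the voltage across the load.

The load sits in parallel with R_bot: R_bot‖R_L = (5.65 × 16.7) / (5.65 + 16.7) = 4.222 kΩ.
V_out = 8.37 × 4.222 / (80.0 + 4.222) = 8.37 × 4.222/84.22 = 0.420 V.

V_out ≈ 0.420 V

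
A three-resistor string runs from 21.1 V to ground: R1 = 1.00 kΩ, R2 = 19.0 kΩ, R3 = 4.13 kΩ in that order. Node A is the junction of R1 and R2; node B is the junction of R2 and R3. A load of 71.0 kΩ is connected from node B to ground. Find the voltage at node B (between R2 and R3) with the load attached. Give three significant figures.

At node B, R3 is in parallel with the load: R3‖R_L = 3.903 kΩ.
Below node A the resistance is R2 + (R3‖R_L) = 22.90 kΩ, so V_A = 21.1 × 22.90/23.90 = 20.22 V.
Then V_B = V_A × (R3‖R_L)/(R2 + R3‖R_L) = 20.22 × 3.903/22.90 = 3.45 V.

V ≈ 3.45 V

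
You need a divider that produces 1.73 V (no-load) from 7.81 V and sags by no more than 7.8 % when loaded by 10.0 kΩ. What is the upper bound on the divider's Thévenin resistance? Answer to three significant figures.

R_th ≤ 846 Ω

Loading drop = R_th/(R_th + R_L) ≤ 0.0780, so R_th ≤ R_L · ε/(1−ε) = 10.0 kΩ × 0.0780/0.9220 = 846 Ω.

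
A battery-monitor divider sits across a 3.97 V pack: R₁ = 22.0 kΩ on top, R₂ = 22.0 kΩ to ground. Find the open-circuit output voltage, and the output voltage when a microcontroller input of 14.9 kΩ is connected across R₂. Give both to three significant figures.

Unloaded: 1.99 V; loaded: 1.14 V

Open-circuit: V = 3.97 × 22.0/(22.0 + 22.0) = 1.99 V.
With the load, R₂ becomes R₂‖R_L = 8.883 kΩ, so V = 3.97 × 8.883/30.88 = 1.14 V.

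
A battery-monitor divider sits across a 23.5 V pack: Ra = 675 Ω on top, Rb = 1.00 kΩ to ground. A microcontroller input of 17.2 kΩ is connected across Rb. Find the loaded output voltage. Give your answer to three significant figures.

V_out ≈ 13.7 V

The load sits in parallel with Rb: Rb‖R_L = (1000 × 17200) / (1000 + 17200) = 945.1 Ω.
V_out = 23.5 × 945.1 / (675 + 945.1) = 23.5 × 945.1/1620 = 13.7 V.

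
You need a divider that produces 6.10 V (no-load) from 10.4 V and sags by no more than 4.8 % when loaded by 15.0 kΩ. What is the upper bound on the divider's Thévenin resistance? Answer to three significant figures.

Loading drop = R_th/(R_th + R_L) ≤ 0.0480, so R_th ≤ R_L · ε/(1−ε) = 15.0 kΩ × 0.0480/0.9520 = 756 Ω.
(Any R1, R2 with R2/(R1+R2) = 0.587 and R1‖R2 ≤ 756 Ω will meet the spec.)

R_th ≤ 756 Ω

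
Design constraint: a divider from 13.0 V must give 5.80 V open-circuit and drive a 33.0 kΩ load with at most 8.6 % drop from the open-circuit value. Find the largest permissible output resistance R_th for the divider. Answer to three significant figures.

Loading drop = R_th/(R_th + R_L) ≤ 0.0860, so R_th ≤ R_L · ε/(1−ε) = 33.0 kΩ × 0.0860/0.9140 = 3.11 kΩ.
(Any R1, R2 with R2/(R1+R2) = 0.446 and R1‖R2 ≤ 3.11 kΩ will meet the spec.)

R_th ≤ 3.11 kΩ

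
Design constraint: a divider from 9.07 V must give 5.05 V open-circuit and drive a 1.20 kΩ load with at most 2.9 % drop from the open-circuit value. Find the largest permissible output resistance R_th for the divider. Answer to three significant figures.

Loading drop = R_th/(R_th + R_L) ≤ 0.0290, so R_th ≤ R_L · ε/(1−ε) = 1.20 kΩ × 0.0290/0.9710 = 35.8 Ω.

R_th ≤ 35.8 Ω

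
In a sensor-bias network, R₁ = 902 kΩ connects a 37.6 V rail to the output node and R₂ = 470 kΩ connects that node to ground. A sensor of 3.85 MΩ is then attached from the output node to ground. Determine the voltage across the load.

V_out ≈ 11.9 V

The load sits in parallel with R₂: R₂‖R_L = (470 × 3850) / (470 + 3850) = 418.9 kΩ.
V_out = 37.6 × 418.9 / (902 + 418.9) = 37.6 × 418.9/1321 = 11.9 V.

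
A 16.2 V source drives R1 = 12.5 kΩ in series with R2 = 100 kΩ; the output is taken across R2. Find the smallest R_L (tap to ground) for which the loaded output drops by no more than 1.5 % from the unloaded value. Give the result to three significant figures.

Output resistance R_th = R1‖R2 = (12.5 × 100)/112.5 = 11.11 kΩ.
The fractional drop is R_th/(R_th + R_L); requiring this ≤ 0.0150 gives R_L ≥ R_th(1/0.0150 − 1) = 11.11 × 65.67 = 730 kΩ.

R_L(min) ≈ 730 kΩ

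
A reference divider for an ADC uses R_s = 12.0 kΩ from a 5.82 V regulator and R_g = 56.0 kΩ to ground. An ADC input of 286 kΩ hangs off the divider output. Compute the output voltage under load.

V_out ≈ 4.63 V

The load sits in parallel with R_g: R_g‖R_L = (56.0 × 286) / (56.0 + 286) = 46.83 kΩ.
V_out = 5.82 × 46.83 / (12.0 + 46.83) = 5.82 × 46.83/58.83 = 4.63 V.
(Unloaded it would have been 4.79 V.)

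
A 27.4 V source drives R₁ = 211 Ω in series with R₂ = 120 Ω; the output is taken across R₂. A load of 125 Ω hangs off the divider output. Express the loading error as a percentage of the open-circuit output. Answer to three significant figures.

38.0 %

Unloaded V = 27.4 × 120/331.0 = 9.934 V.
Loaded: R₂‖R_L = 61.22 Ω, giving V = 27.4 × 61.22/272.2 = 6.162 V.
Drop = (9.934 − 6.162) / 9.934 = 38.0 %.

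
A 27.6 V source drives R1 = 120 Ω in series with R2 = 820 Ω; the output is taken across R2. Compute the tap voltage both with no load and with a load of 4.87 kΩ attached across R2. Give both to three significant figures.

Unloaded: 24.1 V; loaded: 23.6 V

Open-circuit: V = 27.6 × 820/(120 + 820) = 24.1 V.
With the load, R2 becomes R2‖R_L = 701.8 Ω, so V = 27.6 × 701.8/821.8 = 23.6 V.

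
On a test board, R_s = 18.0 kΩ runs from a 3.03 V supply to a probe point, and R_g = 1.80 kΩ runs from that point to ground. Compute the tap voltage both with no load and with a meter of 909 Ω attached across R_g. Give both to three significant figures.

Open-circuit: V = 3.03 × 1800/(18000 + 1800) = 0.275 V.
With the load, R_g becomes R_g‖R_L = 604.0 Ω, so V = 3.03 × 604.0/18600 = 0.0984 V.

Unloaded: 0.275 V; loaded: 0.0984 V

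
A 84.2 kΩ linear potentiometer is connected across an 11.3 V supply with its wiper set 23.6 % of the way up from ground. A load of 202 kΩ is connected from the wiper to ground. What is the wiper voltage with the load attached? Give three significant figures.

The wiper splits the pot into (1−α)R = 64.33 kΩ above and αR = 19.87 kΩ below.
Lower section ‖ load = 18.09 kΩ.
V_wiper = 11.3 × 18.09/(64.33 + 18.09) = 2.48 V.

V ≈ 2.48 V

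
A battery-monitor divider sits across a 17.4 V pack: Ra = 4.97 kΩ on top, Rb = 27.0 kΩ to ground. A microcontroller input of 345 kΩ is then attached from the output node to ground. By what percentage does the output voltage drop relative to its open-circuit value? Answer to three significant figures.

1.20 %

The divider's output (Thévenin) resistance is Ra‖Rb = 4.197 kΩ.
Fractional drop under load = R_th/(R_th + R_L) = 4.197 / (4.197 + 345) = 0.01202.
So the output falls by 1.20 %.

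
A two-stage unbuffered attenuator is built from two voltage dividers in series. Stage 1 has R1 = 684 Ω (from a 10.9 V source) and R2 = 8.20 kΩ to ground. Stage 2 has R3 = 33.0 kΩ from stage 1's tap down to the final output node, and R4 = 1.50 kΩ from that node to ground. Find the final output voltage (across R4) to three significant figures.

V_out ≈ 0.430 V

Stage 2 presents R3+R4 = 34500 Ω as a load on stage 1's tap.
Stage 1's lower leg becomes R2‖(R3+R4) = 6625 Ω, so V_mid = 10.9 × 6625/7309 = 9.880 V.
Stage 2 is itself unloaded: V_out = V_mid × R4/(R3+R4) = 9.880 × 1500/34500 = 0.430 V.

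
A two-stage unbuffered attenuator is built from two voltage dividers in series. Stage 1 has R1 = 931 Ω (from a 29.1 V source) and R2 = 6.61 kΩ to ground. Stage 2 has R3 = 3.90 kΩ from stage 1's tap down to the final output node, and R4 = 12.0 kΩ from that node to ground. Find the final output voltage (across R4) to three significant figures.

Stage 2 presents R3+R4 = 15900 Ω as a load on stage 1's tap.
Stage 1's lower leg becomes R2‖(R3+R4) = 4669 Ω, so V_mid = 29.1 × 4669/5600 = 24.26 V.
Stage 2 is itself unloaded: V_out = V_mid × R4/(R3+R4) = 24.26 × 12000/15900 = 18.3 V.

V_out ≈ 18.3 V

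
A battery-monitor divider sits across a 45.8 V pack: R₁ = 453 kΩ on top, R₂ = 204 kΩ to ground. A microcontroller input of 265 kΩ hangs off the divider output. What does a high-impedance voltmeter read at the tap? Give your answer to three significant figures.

V_out ≈ 9.29 V

The load sits in parallel with R₂: R₂‖R_L = (204 × 265) / (204 + 265) = 115.3 kΩ.
V_out = 45.8 × 115.3 / (453 + 115.3) = 45.8 × 115.3/568.3 = 9.29 V.
(Unloaded it would have been 14.2 V.)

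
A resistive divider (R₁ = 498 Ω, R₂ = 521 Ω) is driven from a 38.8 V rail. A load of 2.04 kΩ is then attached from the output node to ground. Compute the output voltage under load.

The load sits in parallel with R₂: R₂‖R_L = (521 × 2040) / (521 + 2040) = 415.0 Ω.
V_out = 38.8 × 415.0 / (498 + 415.0) = 38.8 × 415.0/913.0 = 17.6 V.
(Unloaded it would have been 19.8 V.)

V_out ≈ 17.6 V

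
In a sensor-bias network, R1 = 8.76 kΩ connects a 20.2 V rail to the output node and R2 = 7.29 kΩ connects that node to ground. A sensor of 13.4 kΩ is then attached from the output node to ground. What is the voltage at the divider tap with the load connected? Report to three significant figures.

The load sits in parallel with R2: R2‖R_L = (7.29 × 13.4) / (7.29 + 13.4) = 4.721 kΩ.
V_out = 20.2 × 4.721 / (8.76 + 4.721) = 20.2 × 4.721/13.48 = 7.07 V.

V_out ≈ 7.07 V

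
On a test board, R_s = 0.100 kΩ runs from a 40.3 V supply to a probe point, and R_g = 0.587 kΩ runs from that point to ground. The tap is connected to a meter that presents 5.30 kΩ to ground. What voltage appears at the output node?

The load sits in parallel with R_g: R_g‖R_L = (587 × 5300) / (587 + 5300) = 528.5 Ω.
V_out = 40.3 × 528.5 / (100 + 528.5) = 40.3 × 528.5/628.5 = 33.9 V.

V_out ≈ 33.9 V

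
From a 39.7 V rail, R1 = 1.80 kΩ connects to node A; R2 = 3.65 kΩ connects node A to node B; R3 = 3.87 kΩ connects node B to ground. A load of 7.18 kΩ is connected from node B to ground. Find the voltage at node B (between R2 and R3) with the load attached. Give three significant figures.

V ≈ 12.5 V

At node B, R3 is in parallel with the load: R3‖R_L = 2.515 kΩ.
Below node A the resistance is R2 + (R3‖R_L) = 6.165 kΩ, so V_A = 39.7 × 6.165/7.965 = 30.73 V.
Then V_B = V_A × (R3‖R_L)/(R2 + R3‖R_L) = 30.73 × 2.515/6.165 = 12.5 V.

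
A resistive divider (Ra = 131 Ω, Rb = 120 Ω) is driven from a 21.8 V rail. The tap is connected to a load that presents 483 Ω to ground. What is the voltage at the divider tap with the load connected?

The load sits in parallel with Rb: Rb‖R_L = (120 × 483) / (120 + 483) = 96.12 Ω.
V_out = 21.8 × 96.12 / (131 + 96.12) = 21.8 × 96.12/227.1 = 9.23 V.

V_out ≈ 9.23 V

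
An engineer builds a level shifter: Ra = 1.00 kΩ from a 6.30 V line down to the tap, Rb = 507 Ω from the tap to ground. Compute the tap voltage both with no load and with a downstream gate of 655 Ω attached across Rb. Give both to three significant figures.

Unloaded: 2.12 V; loaded: 1.40 V

Open-circuit: V = 6.30 × 507/(1000 + 507) = 2.12 V.
With the load, Rb becomes Rb‖R_L = 285.8 Ω, so V = 6.30 × 285.8/1286 = 1.40 V.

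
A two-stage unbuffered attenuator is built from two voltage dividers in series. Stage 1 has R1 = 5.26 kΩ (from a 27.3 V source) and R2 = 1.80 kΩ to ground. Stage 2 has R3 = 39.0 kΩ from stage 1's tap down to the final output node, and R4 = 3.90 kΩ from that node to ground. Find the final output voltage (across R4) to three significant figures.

Stage 2 presents R3+R4 = 42.90 kΩ as a load on stage 1's tap.
Stage 1's lower leg becomes R2‖(R3+R4) = 1.728 kΩ, so V_mid = 27.3 × 1.728/6.988 = 6.749 V.
Stage 2 is itself unloaded: V_out = V_mid × R4/(R3+R4) = 6.749 × 3.90/42.90 = 0.614 V.

V_out ≈ 0.614 V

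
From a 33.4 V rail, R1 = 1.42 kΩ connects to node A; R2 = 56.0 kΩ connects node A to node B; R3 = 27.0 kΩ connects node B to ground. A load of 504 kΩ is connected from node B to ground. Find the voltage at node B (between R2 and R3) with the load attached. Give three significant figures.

At node B, R3 is in parallel with the load: R3‖R_L = 25.63 kΩ.
Below node A the resistance is R2 + (R3‖R_L) = 81.63 kΩ, so V_A = 33.4 × 81.63/83.05 = 32.83 V.
Then V_B = V_A × (R3‖R_L)/(R2 + R3‖R_L) = 32.83 × 25.63/81.63 = 10.3 V.

V ≈ 10.3 V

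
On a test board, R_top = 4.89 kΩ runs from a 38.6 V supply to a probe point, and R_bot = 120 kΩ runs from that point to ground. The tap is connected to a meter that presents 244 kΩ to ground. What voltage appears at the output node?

The load sits in parallel with R_bot: R_bot‖R_L = (120 × 244) / (120 + 244) = 80.44 kΩ.
V_out = 38.6 × 80.44 / (4.89 + 80.44) = 38.6 × 80.44/85.33 = 36.4 V.

V_out ≈ 36.4 V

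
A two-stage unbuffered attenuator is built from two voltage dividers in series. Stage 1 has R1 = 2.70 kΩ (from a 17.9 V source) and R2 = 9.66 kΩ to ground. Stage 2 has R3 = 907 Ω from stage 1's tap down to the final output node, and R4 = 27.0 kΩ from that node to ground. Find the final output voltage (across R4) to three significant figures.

Stage 2 presents R3+R4 = 27910 Ω as a load on stage 1's tap.
Stage 1's lower leg becomes R2‖(R3+R4) = 7176 Ω, so V_mid = 17.9 × 7176/9876 = 13.01 V.
Stage 2 is itself unloaded: V_out = V_mid × R4/(R3+R4) = 13.01 × 27000/27910 = 12.6 V.

V_out ≈ 12.6 V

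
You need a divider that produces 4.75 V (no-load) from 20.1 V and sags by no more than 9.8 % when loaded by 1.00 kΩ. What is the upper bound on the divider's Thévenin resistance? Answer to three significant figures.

R_th ≤ 109 Ω

Loading drop = R_th/(R_th + R_L) ≤ 0.0980, so R_th ≤ R_L · ε/(1−ε) = 1.00 kΩ × 0.0980/0.9020 = 109 Ω.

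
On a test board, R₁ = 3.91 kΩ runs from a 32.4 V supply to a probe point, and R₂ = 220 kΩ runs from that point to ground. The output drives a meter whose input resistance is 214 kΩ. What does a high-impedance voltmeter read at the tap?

V_out ≈ 31.3 V

The load sits in parallel with R₂: R₂‖R_L = (220 × 214) / (220 + 214) = 108.5 kΩ.
V_out = 32.4 × 108.5 / (3.91 + 108.5) = 32.4 × 108.5/112.4 = 31.3 V.
(Unloaded it would have been 31.8 V.)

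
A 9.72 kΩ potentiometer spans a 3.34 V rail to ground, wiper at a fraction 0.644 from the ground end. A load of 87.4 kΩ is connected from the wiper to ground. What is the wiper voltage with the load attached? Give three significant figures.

V ≈ 2.10 V

The wiper splits the pot into (1−α)R = 3.460 kΩ above and αR = 6.260 kΩ below.
Lower section ‖ load = 5.841 kΩ.
V_wiper = 3.34 × 5.841/(3.460 + 5.841) = 2.10 V.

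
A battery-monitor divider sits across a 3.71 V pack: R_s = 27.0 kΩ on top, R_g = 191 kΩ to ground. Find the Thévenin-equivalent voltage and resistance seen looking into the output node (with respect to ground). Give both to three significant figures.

V_th = 3.25 V, R_th = 23.7 kΩ

V_th is the open-circuit tap voltage: 3.71 × 191/(27.0 + 191) = 3.25 V.
With the supply zeroed, R_s and R_g appear in parallel from the tap: R_th = R_s‖R_g = (27.0 × 191)/218.0 = 23.7 kΩ.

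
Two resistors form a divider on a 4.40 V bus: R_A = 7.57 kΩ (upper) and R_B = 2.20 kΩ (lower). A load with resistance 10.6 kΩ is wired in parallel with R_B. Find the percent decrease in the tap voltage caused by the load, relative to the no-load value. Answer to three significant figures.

13.9 %

The divider's output (Thévenin) resistance is R_A‖R_B = 1.705 kΩ.
Fractional drop under load = R_th/(R_th + R_L) = 1.705 / (1.705 + 10.6) = 0.1385.
So the output falls by 13.9 %.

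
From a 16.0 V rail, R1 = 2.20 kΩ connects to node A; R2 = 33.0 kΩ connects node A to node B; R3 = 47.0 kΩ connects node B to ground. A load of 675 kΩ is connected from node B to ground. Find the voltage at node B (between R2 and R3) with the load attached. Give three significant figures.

V ≈ 8.88 V

At node B, R3 is in parallel with the load: R3‖R_L = 43.94 kΩ.
Below node A the resistance is R2 + (R3‖R_L) = 76.94 kΩ, so V_A = 16.0 × 76.94/79.14 = 15.56 V.
Then V_B = V_A × (R3‖R_L)/(R2 + R3‖R_L) = 15.56 × 43.94/76.94 = 8.88 V.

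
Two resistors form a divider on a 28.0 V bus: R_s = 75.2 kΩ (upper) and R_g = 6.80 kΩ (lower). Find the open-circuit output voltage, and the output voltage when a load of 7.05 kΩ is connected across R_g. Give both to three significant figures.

Unloaded: 2.32 V; loaded: 1.23 V

Open-circuit: V = 28.0 × 6.80/(75.2 + 6.80) = 2.32 V.
With the load, R_g becomes R_g‖R_L = 3.461 kΩ, so V = 28.0 × 3.461/78.66 = 1.23 V.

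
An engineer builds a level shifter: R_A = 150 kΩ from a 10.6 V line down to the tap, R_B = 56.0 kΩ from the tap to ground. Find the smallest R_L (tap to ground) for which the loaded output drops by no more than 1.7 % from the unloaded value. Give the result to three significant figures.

Output resistance R_th = R_A‖R_B = (150 × 56.0)/206.0 = 40.78 kΩ.
The fractional drop is R_th/(R_th + R_L); requiring this ≤ 0.0170 gives R_L ≥ R_th(1/0.0170 − 1) = 40.78 × 57.82 = 2.36 MΩ.

R_L(min) ≈ 2.36 MΩ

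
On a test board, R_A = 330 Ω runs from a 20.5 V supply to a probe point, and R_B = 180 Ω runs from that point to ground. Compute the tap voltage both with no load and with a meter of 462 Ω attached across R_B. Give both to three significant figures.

Unloaded: 7.24 V; loaded: 5.78 V

Open-circuit: V = 20.5 × 180/(330 + 180) = 7.24 V.
With the load, R_B becomes R_B‖R_L = 129.5 Ω, so V = 20.5 × 129.5/459.5 = 5.78 V.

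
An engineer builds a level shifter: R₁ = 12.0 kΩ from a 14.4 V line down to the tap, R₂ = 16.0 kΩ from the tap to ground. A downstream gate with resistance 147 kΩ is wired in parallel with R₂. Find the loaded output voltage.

V_out ≈ 7.86 V

The load sits in parallel with R₂: R₂‖R_L = (16.0 × 147) / (16.0 + 147) = 14.43 kΩ.
V_out = 14.4 × 14.43 / (12.0 + 14.43) = 14.4 × 14.43/26.43 = 7.86 V.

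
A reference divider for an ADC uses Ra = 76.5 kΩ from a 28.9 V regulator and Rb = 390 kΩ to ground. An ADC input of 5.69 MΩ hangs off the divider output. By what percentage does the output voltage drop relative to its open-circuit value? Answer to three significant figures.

1.11 %

The divider's output (Thévenin) resistance is Ra‖Rb = 63.95 kΩ.
Fractional drop under load = R_th/(R_th + R_L) = 63.95 / (63.95 + 5690) = 0.01111.
So the output falls by 1.11 %.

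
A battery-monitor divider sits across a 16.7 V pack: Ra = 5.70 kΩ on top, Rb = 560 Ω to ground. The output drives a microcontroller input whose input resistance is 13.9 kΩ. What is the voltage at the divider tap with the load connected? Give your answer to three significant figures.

The load sits in parallel with Rb: Rb‖R_L = (560 × 13900) / (560 + 13900) = 538.3 Ω.
V_out = 16.7 × 538.3 / (5700 + 538.3) = 16.7 × 538.3/6238 = 1.44 V.

V_out ≈ 1.44 V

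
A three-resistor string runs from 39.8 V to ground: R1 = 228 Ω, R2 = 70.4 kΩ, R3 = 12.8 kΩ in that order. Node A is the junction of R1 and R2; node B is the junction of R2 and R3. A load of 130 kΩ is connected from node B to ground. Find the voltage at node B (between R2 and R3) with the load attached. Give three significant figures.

V ≈ 5.64 V

At node B, R3 is in parallel with the load: R3‖R_L = 11650 Ω.
Below node A the resistance is R2 + (R3‖R_L) = 82050 Ω, so V_A = 39.8 × 82050/82280 = 39.69 V.
Then V_B = V_A × (R3‖R_L)/(R2 + R3‖R_L) = 39.69 × 11650/82050 = 5.64 V.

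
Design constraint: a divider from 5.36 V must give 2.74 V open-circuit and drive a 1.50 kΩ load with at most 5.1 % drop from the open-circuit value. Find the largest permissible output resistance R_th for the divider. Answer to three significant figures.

Loading drop = R_th/(R_th + R_L) ≤ 0.0510, so R_th ≤ R_L · ε/(1−ε) = 1.50 kΩ × 0.0510/0.9490 = 80.6 Ω.
(Any R1, R2 with R2/(R1+R2) = 0.511 and R1‖R2 ≤ 80.6 Ω will meet the spec.)

R_th ≤ 80.6 Ω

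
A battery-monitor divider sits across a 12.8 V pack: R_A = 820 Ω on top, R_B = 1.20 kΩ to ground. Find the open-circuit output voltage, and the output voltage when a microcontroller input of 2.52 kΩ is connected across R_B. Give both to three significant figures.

Unloaded: 7.60 V; loaded: 6.37 V

Open-circuit: V = 12.8 × 1200/(820 + 1200) = 7.60 V.
With the load, R_B becomes R_B‖R_L = 812.9 Ω, so V = 12.8 × 812.9/1633 = 6.37 V.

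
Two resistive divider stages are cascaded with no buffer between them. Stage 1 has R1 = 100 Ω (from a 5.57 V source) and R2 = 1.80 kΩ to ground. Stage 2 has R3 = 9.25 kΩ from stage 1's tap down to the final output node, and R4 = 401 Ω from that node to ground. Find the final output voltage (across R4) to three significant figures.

Stage 2 presents R3+R4 = 9651 Ω as a load on stage 1's tap.
Stage 1's lower leg becomes R2‖(R3+R4) = 1517 Ω, so V_mid = 5.57 × 1517/1617 = 5.226 V.
Stage 2 is itself unloaded: V_out = V_mid × R4/(R3+R4) = 5.226 × 401/9651 = 0.217 V.

V_out ≈ 0.217 V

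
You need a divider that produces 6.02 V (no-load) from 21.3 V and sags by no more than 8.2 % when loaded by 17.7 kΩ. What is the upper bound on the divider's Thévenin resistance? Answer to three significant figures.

Loading drop = R_th/(R_th + R_L) ≤ 0.0820, so R_th ≤ R_L · ε/(1−ε) = 17.7 kΩ × 0.0820/0.9180 = 1.58 kΩ.

R_th ≤ 1.58 kΩ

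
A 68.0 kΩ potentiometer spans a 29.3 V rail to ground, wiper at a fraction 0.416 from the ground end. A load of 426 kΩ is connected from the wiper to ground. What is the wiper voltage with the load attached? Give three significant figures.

The wiper splits the pot into (1−α)R = 39.71 kΩ above and αR = 28.29 kΩ below.
Lower section ‖ load = 26.53 kΩ.
V_wiper = 29.3 × 26.53/(39.71 + 26.53) = 11.7 V.

V ≈ 11.7 V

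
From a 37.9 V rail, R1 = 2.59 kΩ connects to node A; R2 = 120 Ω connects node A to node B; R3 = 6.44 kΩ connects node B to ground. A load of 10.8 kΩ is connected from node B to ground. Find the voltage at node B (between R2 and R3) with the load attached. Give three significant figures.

At node B, R3 is in parallel with the load: R3‖R_L = 4034 Ω.
Below node A the resistance is R2 + (R3‖R_L) = 4154 Ω, so V_A = 37.9 × 4154/6744 = 23.35 V.
Then V_B = V_A × (R3‖R_L)/(R2 + R3‖R_L) = 23.35 × 4034/4154 = 22.7 V.

V ≈ 22.7 V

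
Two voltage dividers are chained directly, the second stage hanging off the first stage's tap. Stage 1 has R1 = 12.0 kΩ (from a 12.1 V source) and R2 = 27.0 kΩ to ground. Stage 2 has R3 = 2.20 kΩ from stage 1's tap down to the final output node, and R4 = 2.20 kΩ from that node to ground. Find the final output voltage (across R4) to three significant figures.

V_out ≈ 1.45 V

Stage 2 presents R3+R4 = 4.400 kΩ as a load on stage 1's tap.
Stage 1's lower leg becomes R2‖(R3+R4) = 3.783 kΩ, so V_mid = 12.1 × 3.783/15.78 = 2.900 V.
Stage 2 is itself unloaded: V_out = V_mid × R4/(R3+R4) = 2.900 × 2.20/4.400 = 1.45 V.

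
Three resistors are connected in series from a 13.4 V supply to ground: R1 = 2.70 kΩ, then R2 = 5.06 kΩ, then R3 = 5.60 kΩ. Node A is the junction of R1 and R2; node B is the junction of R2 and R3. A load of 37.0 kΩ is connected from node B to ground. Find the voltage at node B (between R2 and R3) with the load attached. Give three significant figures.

At node B, R3 is in parallel with the load: R3‖R_L = 4.864 kΩ.
Below node A the resistance is R2 + (R3‖R_L) = 9.924 kΩ, so V_A = 13.4 × 9.924/12.62 = 10.53 V.
Then V_B = V_A × (R3‖R_L)/(R2 + R3‖R_L) = 10.53 × 4.864/9.924 = 5.16 V.

V ≈ 5.16 V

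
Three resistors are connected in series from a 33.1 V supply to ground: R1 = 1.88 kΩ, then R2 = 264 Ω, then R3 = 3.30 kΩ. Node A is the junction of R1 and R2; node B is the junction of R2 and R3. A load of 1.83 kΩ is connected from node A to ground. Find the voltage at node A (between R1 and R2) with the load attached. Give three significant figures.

Below node A the series string R2+R3 = 3564 Ω sits in parallel with the 1830 Ω load: 1209 Ω.
V_A = 33.1 × 1209/(1880 + 1209) = 13.0 V.

V ≈ 13.0 V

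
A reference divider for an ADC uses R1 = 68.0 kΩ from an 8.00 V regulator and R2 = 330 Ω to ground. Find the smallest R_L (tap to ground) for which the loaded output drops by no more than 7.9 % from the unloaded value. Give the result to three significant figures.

R_L(min) ≈ 3.83 kΩ

Output resistance R_th = R1‖R2 = (68000 × 330)/68330 = 328.4 Ω.
The fractional drop is R_th/(R_th + R_L); requiring this ≤ 0.0790 gives R_L ≥ R_th(1/0.0790 − 1) = 328.4 × 11.66 = 3.83 kΩ.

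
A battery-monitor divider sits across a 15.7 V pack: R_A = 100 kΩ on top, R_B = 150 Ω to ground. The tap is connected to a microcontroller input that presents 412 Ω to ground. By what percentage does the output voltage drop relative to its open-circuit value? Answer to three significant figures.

26.7 %

The divider's output (Thévenin) resistance is R_A‖R_B = 149.8 Ω.
Fractional drop under load = R_th/(R_th + R_L) = 149.8 / (149.8 + 412) = 0.2666.
So the output falls by 26.7 %.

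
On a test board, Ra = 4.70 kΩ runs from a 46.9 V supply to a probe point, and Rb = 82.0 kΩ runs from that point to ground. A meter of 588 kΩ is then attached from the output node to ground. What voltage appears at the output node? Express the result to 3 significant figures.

The load sits in parallel with Rb: Rb‖R_L = (82.0 × 588) / (82.0 + 588) = 71.96 kΩ.
V_out = 46.9 × 71.96 / (4.70 + 71.96) = 46.9 × 71.96/76.66 = 44.0 V.

V_out ≈ 44.0 V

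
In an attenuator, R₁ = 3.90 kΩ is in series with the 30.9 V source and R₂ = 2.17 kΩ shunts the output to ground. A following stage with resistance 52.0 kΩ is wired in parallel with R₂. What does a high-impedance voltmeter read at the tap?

V_out ≈ 10.8 V

The load sits in parallel with R₂: R₂‖R_L = (2.17 × 52.0) / (2.17 + 52.0) = 2.083 kΩ.
V_out = 30.9 × 2.083 / (3.90 + 2.083) = 30.9 × 2.083/5.983 = 10.8 V.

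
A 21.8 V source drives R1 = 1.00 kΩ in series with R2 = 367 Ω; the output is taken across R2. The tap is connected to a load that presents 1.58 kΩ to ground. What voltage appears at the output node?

The load sits in parallel with R2: R2‖R_L = (367 × 1580) / (367 + 1580) = 297.8 Ω.
V_out = 21.8 × 297.8 / (1000 + 297.8) = 21.8 × 297.8/1298 = 5.00 V.

V_out ≈ 5.00 V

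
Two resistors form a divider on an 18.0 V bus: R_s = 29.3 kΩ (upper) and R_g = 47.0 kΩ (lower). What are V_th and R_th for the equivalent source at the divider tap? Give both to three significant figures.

V_th is the open-circuit tap voltage: 18.0 × 47.0/(29.3 + 47.0) = 11.1 V.
With the supply zeroed, R_s and R_g appear in parallel from the tap: R_th = R_s‖R_g = (29.3 × 47.0)/76.30 = 18.0 kΩ.

V_th = 11.1 V, R_th = 18.0 kΩ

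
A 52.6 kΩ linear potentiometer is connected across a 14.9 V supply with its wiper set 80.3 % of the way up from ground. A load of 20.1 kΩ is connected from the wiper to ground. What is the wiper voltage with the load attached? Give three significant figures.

V ≈ 8.46 V

The wiper splits the pot into (1−α)R = 10.36 kΩ above and αR = 42.24 kΩ below.
Lower section ‖ load = 13.62 kΩ.
V_wiper = 14.9 × 13.62/(10.36 + 13.62) = 8.46 V.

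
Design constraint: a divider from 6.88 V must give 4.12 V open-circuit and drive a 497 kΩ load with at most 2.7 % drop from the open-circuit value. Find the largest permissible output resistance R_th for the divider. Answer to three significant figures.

Loading drop = R_th/(R_th + R_L) ≤ 0.0270, so R_th ≤ R_L · ε/(1−ε) = 497 kΩ × 0.0270/0.9730 = 13.8 kΩ.

R_th ≤ 13.8 kΩ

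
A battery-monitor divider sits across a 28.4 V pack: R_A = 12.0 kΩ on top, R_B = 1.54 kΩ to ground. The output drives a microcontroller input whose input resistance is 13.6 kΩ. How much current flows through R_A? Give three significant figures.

I ≈ 2.12 mA

R_B‖R_L = 1.383 kΩ, so the source sees R_A + R_B‖R_L = 13.38 kΩ.
I = 28.4 V / 13.38 kΩ = 2.12 mA.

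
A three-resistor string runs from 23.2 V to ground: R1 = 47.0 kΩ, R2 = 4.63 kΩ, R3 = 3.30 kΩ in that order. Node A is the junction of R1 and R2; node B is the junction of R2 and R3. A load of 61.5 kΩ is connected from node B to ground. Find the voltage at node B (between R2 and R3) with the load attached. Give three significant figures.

At node B, R3 is in parallel with the load: R3‖R_L = 3.132 kΩ.
Below node A the resistance is R2 + (R3‖R_L) = 7.762 kΩ, so V_A = 23.2 × 7.762/54.76 = 3.288 V.
Then V_B = V_A × (R3‖R_L)/(R2 + R3‖R_L) = 3.288 × 3.132/7.762 = 1.33 V.

V ≈ 1.33 V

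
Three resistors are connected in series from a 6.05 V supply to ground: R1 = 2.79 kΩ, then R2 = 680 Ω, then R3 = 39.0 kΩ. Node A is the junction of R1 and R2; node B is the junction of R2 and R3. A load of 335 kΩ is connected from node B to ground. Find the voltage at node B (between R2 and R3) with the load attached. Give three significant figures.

V ≈ 5.50 V

At node B, R3 is in parallel with the load: R3‖R_L = 34930 Ω.
Below node A the resistance is R2 + (R3‖R_L) = 35610 Ω, so V_A = 6.05 × 35610/38400 = 5.610 V.
Then V_B = V_A × (R3‖R_L)/(R2 + R3‖R_L) = 5.610 × 34930/35610 = 5.50 V.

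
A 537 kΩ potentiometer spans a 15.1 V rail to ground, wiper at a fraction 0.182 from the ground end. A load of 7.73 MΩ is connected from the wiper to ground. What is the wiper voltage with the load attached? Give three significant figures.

V ≈ 2.72 V

The wiper splits the pot into (1−α)R = 439.3 kΩ above and αR = 97.73 kΩ below.
Lower section ‖ load = 96.51 kΩ.
V_wiper = 15.1 × 96.51/(439.3 + 96.51) = 2.72 V.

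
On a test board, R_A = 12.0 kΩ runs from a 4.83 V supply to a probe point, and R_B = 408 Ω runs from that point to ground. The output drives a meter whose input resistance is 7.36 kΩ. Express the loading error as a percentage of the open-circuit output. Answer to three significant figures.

The divider's output (Thévenin) resistance is R_A‖R_B = 394.6 Ω.
Fractional drop under load = R_th/(R_th + R_L) = 394.6 / (394.6 + 7360) = 0.05088.
So the output falls by 5.09 %.

5.09 %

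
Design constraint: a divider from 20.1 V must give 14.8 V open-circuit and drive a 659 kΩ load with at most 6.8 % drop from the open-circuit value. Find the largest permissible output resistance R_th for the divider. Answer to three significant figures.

Loading drop = R_th/(R_th + R_L) ≤ 0.0680, so R_th ≤ R_L · ε/(1−ε) = 659 kΩ × 0.0680/0.9320 = 48.1 kΩ.
(Any R1, R2 with R2/(R1+R2) = 0.736 and R1‖R2 ≤ 48.1 kΩ will meet the spec.)

R_th ≤ 48.1 kΩ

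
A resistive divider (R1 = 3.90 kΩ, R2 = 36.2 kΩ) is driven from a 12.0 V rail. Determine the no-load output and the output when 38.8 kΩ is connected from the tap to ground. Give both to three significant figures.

Unloaded: 10.8 V; loaded: 9.93 V

Open-circuit: V = 12.0 × 36.2/(3.90 + 36.2) = 10.8 V.
With the load, R2 becomes R2‖R_L = 18.73 kΩ, so V = 12.0 × 18.73/22.63 = 9.93 V.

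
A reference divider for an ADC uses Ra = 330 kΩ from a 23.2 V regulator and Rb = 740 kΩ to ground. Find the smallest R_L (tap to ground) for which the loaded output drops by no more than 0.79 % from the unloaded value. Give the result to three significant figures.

Output resistance R_th = Ra‖Rb = (330 × 740)/1070 = 228.2 kΩ.
The fractional drop is R_th/(R_th + R_L); requiring this ≤ 0.00790 gives R_L ≥ R_th(1/0.00790 − 1) = 228.2 × 125.6 = 28.7 MΩ.

R_L(min) ≈ 28.7 MΩ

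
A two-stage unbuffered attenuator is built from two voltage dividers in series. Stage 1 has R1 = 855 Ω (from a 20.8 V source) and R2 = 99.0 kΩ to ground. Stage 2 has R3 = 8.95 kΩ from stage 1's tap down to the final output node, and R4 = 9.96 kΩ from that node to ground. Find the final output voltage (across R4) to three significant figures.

Stage 2 presents R3+R4 = 18910 Ω as a load on stage 1's tap.
Stage 1's lower leg becomes R2‖(R3+R4) = 15880 Ω, so V_mid = 20.8 × 15880/16730 = 19.74 V.
Stage 2 is itself unloaded: V_out = V_mid × R4/(R3+R4) = 19.74 × 9960/18910 = 10.4 V.

V_out ≈ 10.4 V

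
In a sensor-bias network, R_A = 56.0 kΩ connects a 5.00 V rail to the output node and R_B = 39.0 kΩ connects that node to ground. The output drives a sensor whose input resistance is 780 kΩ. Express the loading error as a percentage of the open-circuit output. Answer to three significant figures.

The divider's output (Thévenin) resistance is R_A‖R_B = 22.99 kΩ.
Fractional drop under load = R_th/(R_th + R_L) = 22.99 / (22.99 + 780) = 0.02863.
So the output falls by 2.86 %.

2.86 %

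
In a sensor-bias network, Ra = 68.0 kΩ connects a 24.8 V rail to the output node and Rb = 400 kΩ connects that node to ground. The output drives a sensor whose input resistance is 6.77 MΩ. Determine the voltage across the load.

The load sits in parallel with Rb: Rb‖R_L = (400 × 6770) / (400 + 6770) = 377.7 kΩ.
V_out = 24.8 × 377.7 / (68.0 + 377.7) = 24.8 × 377.7/445.7 = 21.0 V.

V_out ≈ 21.0 V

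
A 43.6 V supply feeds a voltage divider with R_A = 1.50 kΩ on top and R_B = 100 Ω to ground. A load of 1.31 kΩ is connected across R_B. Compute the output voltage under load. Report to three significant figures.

V_out ≈ 2.54 V

The load sits in parallel with R_B: R_B‖R_L = (100 × 1310) / (100 + 1310) = 92.91 Ω.
V_out = 43.6 × 92.91 / (1500 + 92.91) = 43.6 × 92.91/1593 = 2.54 V.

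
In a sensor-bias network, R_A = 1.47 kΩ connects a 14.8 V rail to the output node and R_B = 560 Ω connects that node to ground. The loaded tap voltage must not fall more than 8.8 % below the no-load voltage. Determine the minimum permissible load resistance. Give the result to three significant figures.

R_L(min) ≈ 4.20 kΩ

Output resistance R_th = R_A‖R_B = (1470 × 560)/2030 = 405.5 Ω.
The fractional drop is R_th/(R_th + R_L); requiring this ≤ 0.0880 gives R_L ≥ R_th(1/0.0880 − 1) = 405.5 × 10.36 = 4.20 kΩ.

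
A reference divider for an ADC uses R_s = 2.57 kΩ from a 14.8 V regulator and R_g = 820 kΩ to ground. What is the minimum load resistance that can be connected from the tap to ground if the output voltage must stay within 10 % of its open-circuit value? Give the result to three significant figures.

R_L(min) ≈ 23.1 kΩ

Output resistance R_th = R_s‖R_g = (2.57 × 820)/822.6 = 2.562 kΩ.
The fractional drop is R_th/(R_th + R_L); requiring this ≤ 0.100 gives R_L ≥ R_th(1/0.100 − 1) = 2.562 × 9.000 = 23.1 kΩ.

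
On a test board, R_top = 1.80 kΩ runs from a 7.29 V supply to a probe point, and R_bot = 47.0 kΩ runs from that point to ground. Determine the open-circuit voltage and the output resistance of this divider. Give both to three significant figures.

V_th = 7.02 V, R_th = 1.73 kΩ

V_th is the open-circuit tap voltage: 7.29 × 47.0/(1.80 + 47.0) = 7.02 V.
With the supply zeroed, R_top and R_bot appear in parallel from the tap: R_th = R_top‖R_bot = (1.80 × 47.0)/48.80 = 1.73 kΩ.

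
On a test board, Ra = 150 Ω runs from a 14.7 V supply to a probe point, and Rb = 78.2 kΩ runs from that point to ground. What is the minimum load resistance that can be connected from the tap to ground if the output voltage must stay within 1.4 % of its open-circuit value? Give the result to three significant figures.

R_L(min) ≈ 10.5 kΩ

Output resistance R_th = Ra‖Rb = (150 × 78200)/78350 = 149.7 Ω.
The fractional drop is R_th/(R_th + R_L); requiring this ≤ 0.0140 gives R_L ≥ R_th(1/0.0140 − 1) = 149.7 × 70.43 = 10.5 kΩ.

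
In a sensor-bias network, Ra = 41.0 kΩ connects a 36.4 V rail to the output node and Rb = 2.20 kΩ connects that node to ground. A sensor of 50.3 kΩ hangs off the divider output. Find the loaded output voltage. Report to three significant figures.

The load sits in parallel with Rb: Rb‖R_L = (2.20 × 50.3) / (2.20 + 50.3) = 2.108 kΩ.
V_out = 36.4 × 2.108 / (41.0 + 2.108) = 36.4 × 2.108/43.11 = 1.78 V.
(Unloaded it would have been 1.85 V.)

V_out ≈ 1.78 V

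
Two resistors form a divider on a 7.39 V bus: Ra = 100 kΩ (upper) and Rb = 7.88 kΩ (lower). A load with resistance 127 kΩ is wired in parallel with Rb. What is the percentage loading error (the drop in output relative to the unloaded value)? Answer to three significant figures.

5.44 %

The divider's output (Thévenin) resistance is Ra‖Rb = 7.304 kΩ.
Fractional drop under load = R_th/(R_th + R_L) = 7.304 / (7.304 + 127) = 0.05439.
So the output falls by 5.44 %.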